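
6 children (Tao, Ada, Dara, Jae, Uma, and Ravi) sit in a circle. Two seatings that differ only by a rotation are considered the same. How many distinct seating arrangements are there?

120

Seat Tao anywhere (absorbing the rotational symmetry), then permute the other 5: (5)! = 120.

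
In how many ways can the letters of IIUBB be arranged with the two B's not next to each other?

18

There are 5!/(2!·2!) = 30 arrangements of IIUBB in total.
Arrangements with the B's together: treat BB as one letter, giving (4)!/(2!) = 12.
Hence 30 − 12 = 18.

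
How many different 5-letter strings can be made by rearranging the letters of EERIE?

20

EERIE has 5 letters with E appearing 3 times.
The number of distinct arrangements is 5!/(3!) = 120/6 = 20.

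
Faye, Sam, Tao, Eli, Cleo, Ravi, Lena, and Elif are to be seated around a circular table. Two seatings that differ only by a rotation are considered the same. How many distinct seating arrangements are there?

Fix one person's seat to break rotational symmetry; the remaining 7 people can be arranged in (7)! = 5040 ways.

5040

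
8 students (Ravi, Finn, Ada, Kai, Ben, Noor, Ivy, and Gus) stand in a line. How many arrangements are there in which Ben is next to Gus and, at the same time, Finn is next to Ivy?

Treat {Ben,Gus} as one block (2 orders) and {Finn,Ivy} as another (2 orders).
That leaves 6 units to arrange: 2 × 2 × 6! = 4 × 720 = 2880.

2880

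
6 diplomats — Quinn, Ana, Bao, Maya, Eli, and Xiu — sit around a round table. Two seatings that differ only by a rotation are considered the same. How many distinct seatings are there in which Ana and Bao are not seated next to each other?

Without the restriction there are (5)! = 120 seatings.
Those with Ana next to Bao: fuse the pair into one unit and seat 5 units around a circle — 2·(4)! = 48.
Subtracting, 120 − 48 = 72.

72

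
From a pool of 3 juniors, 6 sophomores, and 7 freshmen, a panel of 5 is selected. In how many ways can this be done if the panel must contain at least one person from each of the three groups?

2730

Total 5-person selections from all 16: C(16,5) = 4368.
Subtract selections that omit an entire group: no juniors → C(13,5) = 1287; no sophomores → C(10,5) = 252; no freshmen → C(9,5) = 126.
Add back selections omitting two groups (i.e. drawn from a single group): C(3,5) + C(6,5) + C(7,5) = 27.
By inclusion–exclusion: 4368 − 1665 + 27 = 2730.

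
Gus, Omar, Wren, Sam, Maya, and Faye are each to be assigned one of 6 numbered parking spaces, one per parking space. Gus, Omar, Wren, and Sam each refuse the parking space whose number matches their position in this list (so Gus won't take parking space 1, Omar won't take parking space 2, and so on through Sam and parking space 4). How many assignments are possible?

362

Let Aᵢ (for 1 ≤ i ≤ 4) be the placements that put person i in their forbidden parking space. Any j of these fix j positions, leaving (6−j)! ways to fill the rest, and there are C(4,j) ways to pick which j.
By inclusion–exclusion, the number of valid placements is Σ_{j=0}^{4} (−1)^j C(4,j)·(6−j)!.
Computing: 720 − 480 + 144 − 24 + 2 = 362.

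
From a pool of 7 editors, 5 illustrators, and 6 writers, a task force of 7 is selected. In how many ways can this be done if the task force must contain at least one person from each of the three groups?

28987

Unrestricted: C(18,7) = 31824 ways to pick any 7 of the 18.
Selections missing a whole group: no editors → C(11,7) = 330; no illustrators → C(13,7) = 1716; no writers → C(12,7) = 792.
Add back selections omitting two groups (i.e. drawn from a single group): C(7,7) + C(5,7) + C(6,7) = 1.
By inclusion–exclusion: 31824 − 2838 + 1 = 28987.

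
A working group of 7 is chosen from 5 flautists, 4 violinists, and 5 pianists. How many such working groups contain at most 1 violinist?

960

Split by how many violinists are chosen (0 through 1).
Sum: C(4,0)·C(10,7) + C(4,1)·C(10,6) = 120 + 840 = 960.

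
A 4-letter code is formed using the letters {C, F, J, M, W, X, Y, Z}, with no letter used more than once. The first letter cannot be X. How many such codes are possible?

The first letter has 8−1 = 7 choices (anything except X).
The remaining 3 letters are filled from the other 7 symbols without repetition: 7 × 6 × 5 = 210.
Total: 7 × 210 = 1470.

1470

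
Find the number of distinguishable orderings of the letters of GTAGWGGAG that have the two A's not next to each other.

1176

Total arrangements of GTAGWGGAG: 9!/(5!·2!) = 1512.
If the two A's are adjacent, glue them into one block, leaving 8 items to arrange: (8)!/(5!) = 336 ways.
Subtracting, 1512 − 336 = 1176 arrangements keep the A's apart.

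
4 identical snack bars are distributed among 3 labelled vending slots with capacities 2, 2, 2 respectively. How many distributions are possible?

By stars and bars, unrestricted non-negative solutions to x_1+…+x_3 = 4 number C(4+2,2) = 15.
Subtract solutions that violate a single cap (substitute x_i' = x_i − (cap_i+1)): x_1 ≥ 3 gives C(3,2) = 3; x_2 ≥ 3 gives C(3,2) = 3; x_3 ≥ 3 gives C(3,2) = 3. Together 9.
No two caps can be exceeded simultaneously, so the pair terms are all 0.
By inclusion–exclusion the count is 15 − 9 + 0 = 6.

6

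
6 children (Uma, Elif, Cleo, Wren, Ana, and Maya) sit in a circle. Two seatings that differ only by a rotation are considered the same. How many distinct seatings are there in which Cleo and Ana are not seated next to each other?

72

All circular seatings of 6 people number (5)! = 120.
Seatings with Cleo beside Ana: treat them as a block with 2 internal orders, giving 2 × (4)! = 48.
Subtracting, 120 − 48 = 72.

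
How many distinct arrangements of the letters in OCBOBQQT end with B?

1260

With the last slot taken by B, it remains to arrange the other 7 letters (OCOBQQT).
Those 7 letters have O appearing twice and Q appearing twice, giving (7)!/(2!·2!) = 1260.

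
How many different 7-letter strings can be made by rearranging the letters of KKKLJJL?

KKKLJJL has 7 letters with J appearing twice, K appearing 3 times, and L appearing twice.
The number of distinct arrangements is 7!/(3!·2!·2!) = 5040/24 = 210.

210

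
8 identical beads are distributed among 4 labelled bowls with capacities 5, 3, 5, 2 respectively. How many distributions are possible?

Without the upper bounds there are C(11,3) = 165 ways to split 8 among 4 bowls.
Subtract solutions that violate a single cap (substitute x_i' = x_i − (cap_i+1)): x_1 ≥ 6 gives C(5,3) = 10; x_2 ≥ 4 gives C(7,3) = 35; x_3 ≥ 6 gives C(5,3) = 10; x_4 ≥ 3 gives C(8,3) = 56. Together 111.
Add back pairs where two caps are both exceeded: 0 + 0 + 0 + 0 + 4 + 0 = 4.
By inclusion–exclusion the count is 165 − 111 + 4 = 58.

58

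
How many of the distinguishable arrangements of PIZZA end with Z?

24

With the last slot taken by Z, it remains to arrange the other 4 letters (PIZA).
Those 4 letters are all distinct, giving (4)! = 24.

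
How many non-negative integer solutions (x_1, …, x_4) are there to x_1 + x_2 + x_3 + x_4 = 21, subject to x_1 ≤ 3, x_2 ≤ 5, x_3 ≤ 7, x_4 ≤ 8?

Ignoring the caps, the number of non-negative solutions to x_1+…+x_4 = 21 is C(24,3) = 2024.
Subtract solutions that violate a single cap (substitute x_i' = x_i − (cap_i+1)): x_1 ≥ 4 gives C(20,3) = 1140; x_2 ≥ 6 gives C(18,3) = 816; x_3 ≥ 8 gives C(16,3) = 560; x_4 ≥ 9 gives C(15,3) = 455. Together 2971.
Add back pairs where two caps are both exceeded: 364 + 220 + 165 + 120 + 84 + 35 = 988.
Subtract triples: 20 + 10 + 1 + 0 = 31.
By inclusion–exclusion the count is 2024 − 2971 + 988 − 31 = 10.

10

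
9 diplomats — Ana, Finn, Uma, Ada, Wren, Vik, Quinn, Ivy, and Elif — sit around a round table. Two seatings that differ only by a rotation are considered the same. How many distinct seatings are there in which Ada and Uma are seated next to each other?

10080

Glue Ada and Uma into a block (2 internal orders). Seating 8 units around a circle gives (7)! arrangements.
So 2 × (7)! = 2 × 5040 = 10080.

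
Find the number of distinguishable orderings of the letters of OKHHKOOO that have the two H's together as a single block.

105

Treat the 2 copies of H as a single block. The multiset to arrange is then {HH, K, K, O, O, O, O}, 7 items in all.
That gives (7)!/(4!·2!) = 105 arrangements.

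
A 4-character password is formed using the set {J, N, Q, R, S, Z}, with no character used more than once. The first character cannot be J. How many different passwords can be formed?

The first character has 6−1 = 5 choices (anything except J).
The remaining 3 characters are filled from the other 5 symbols without repetition: 5 × 4 × 3 = 60.
Total: 5 × 60 = 300.

300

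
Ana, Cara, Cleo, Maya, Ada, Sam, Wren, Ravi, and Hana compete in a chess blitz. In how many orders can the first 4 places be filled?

3024

There are 9 choices for 1st place, 8 for 2nd, and so on down to 6 for position 4.
That gives 9 × 8 × 7 × 6 = 3024.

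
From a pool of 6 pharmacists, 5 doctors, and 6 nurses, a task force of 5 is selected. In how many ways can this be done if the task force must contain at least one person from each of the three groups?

4485

Unrestricted: C(17,5) = 6188 ways to pick any 5 of the 17.
Selections missing a whole group: no pharmacists → C(11,5) = 462; no doctors → C(12,5) = 792; no nurses → C(11,5) = 462.
Add back selections omitting two groups (i.e. drawn from a single group): C(6,5) + C(5,5) + C(6,5) = 13.
By inclusion–exclusion: 6188 − 1716 + 13 = 4485.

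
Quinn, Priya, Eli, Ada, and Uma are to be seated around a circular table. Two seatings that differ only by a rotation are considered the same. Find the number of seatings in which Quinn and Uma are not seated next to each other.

All circular seatings of 5 people number (4)! = 24.
Those with Quinn next to Uma: fuse the pair into one unit and seat 4 units around a circle — 2·(3)! = 12.
Subtracting, 24 − 12 = 12.

12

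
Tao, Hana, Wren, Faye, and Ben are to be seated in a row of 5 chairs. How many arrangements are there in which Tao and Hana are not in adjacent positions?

There are 5! = 120 arrangements in all. If Tao and Hana are adjacent, merging them into one block gives 2·(4)! = 48 arrangements.
So 120 − 48 = 72 arrangements keep them apart.

72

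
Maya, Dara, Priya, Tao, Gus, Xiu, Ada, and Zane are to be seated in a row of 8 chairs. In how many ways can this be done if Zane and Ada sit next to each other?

10080

Treat {Zane, Ada} as a single unit. There are 7 units to order, and the pair itself can be ordered 2 ways.
That gives 2 × 7! = 2 × 5040 = 10080.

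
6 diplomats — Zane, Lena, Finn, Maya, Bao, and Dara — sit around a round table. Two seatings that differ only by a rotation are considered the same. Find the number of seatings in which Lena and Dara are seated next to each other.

Glue Lena and Dara into a block (2 internal orders). Seating 5 units around a circle gives (4)! arrangements.
So 2 × (4)! = 2 × 24 = 48.

48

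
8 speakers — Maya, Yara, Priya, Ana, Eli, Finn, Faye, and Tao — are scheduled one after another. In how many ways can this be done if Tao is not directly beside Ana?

30240

There are 8! = 40320 arrangements in all. If Tao and Ana are adjacent, merging them into one block gives 2·(7)! = 10080 arrangements.
So 40320 − 10080 = 30240 arrangements keep them apart.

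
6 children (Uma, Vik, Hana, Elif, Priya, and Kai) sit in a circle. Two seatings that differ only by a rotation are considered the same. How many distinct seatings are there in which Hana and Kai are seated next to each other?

Glue Hana and Kai into a block (2 internal orders). Seating 5 units around a circle gives (4)! arrangements.
So 2 × (4)! = 2 × 24 = 48.

48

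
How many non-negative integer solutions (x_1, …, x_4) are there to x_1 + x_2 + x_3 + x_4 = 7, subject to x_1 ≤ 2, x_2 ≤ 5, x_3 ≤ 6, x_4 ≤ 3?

61

Ignoring the caps, the number of non-negative solutions to x_1+…+x_4 = 7 is C(10,3) = 120.
Subtract solutions that violate a single cap (substitute x_i' = x_i − (cap_i+1)): x_1 ≥ 3 gives C(7,3) = 35; x_2 ≥ 6 gives C(4,3) = 4; x_3 ≥ 7 gives C(3,3) = 1; x_4 ≥ 4 gives C(6,3) = 20. Together 60.
Add back pairs where two caps are both exceeded: 0 + 0 + 1 + 0 + 0 + 0 = 1.
By inclusion–exclusion the count is 120 − 60 + 1 = 61.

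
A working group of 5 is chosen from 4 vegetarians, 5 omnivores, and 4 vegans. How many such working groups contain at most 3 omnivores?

1246

Split by how many omnivores are chosen (0 through 3).
Sum: C(5,0)·C(8,5) + C(5,1)·C(8,4) + C(5,2)·C(8,3) + C(5,3)·C(8,2) = 56 + 350 + 560 + 280 = 1246.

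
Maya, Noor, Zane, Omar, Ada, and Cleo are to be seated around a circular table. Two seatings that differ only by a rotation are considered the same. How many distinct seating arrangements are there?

Fix one person's seat to break rotational symmetry; the remaining 5 people can be arranged in (5)! = 120 ways.

120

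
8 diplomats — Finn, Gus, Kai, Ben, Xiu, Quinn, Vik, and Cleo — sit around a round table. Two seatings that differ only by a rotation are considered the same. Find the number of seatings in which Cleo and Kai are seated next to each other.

1440

Treat {Cleo, Kai} as one unit (2 internal orders) and seat the resulting 7 units around the table: (6)! circular arrangements.
So 2 × (6)! = 2 × 720 = 1440.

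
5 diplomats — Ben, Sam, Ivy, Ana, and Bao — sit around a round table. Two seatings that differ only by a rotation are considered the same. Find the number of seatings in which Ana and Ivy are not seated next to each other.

12

Without the restriction there are (4)! = 24 seatings.
Those with Ana next to Ivy: fuse the pair into one unit and seat 4 units around a circle — 2·(3)! = 12.
Subtracting, 24 − 12 = 12.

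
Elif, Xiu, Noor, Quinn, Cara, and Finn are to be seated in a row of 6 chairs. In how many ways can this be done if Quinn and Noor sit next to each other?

Glue Quinn and Noor into one block (2 internal orders), leaving 5 units to arrange in a row.
That gives 2 × 5! = 2 × 120 = 240.

240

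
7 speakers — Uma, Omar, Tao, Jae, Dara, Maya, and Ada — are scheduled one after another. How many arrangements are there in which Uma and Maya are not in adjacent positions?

3600

Of the 7! = 5040 arrangements, those with Uma and Maya adjacent number 2 × 6! = 1440 (treat the pair as a block with 2 internal orders).
Complementary counting: 5040 − 1440 = 3600.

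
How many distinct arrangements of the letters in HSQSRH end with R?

Fix R in the last position and arrange the remaining 5 letters.
Those 5 letters have H appearing twice and S appearing twice, giving (5)!/(2!·2!) = 30.

30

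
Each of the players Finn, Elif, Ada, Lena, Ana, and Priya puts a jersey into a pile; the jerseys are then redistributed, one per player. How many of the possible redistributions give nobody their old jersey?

265

Let Aᵢ be the assignments in which player i gets their old jersey. We want the size of the complement of A₁∪…∪A_6.
By inclusion–exclusion this is Σ_{j=0}^{6} (−1)^j C(6,j)·(6−j)!.
Computing: 720 − 720 + 360 − 120 + 30 − 6 + 1 = 265.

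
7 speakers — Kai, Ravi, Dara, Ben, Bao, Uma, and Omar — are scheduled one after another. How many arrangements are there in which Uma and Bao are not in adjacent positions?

3600

There are 7! = 5040 arrangements in all. If Uma and Bao are adjacent, merging them into one block gives 2·(6)! = 1440 arrangements.
So 5040 − 1440 = 3600 arrangements keep them apart.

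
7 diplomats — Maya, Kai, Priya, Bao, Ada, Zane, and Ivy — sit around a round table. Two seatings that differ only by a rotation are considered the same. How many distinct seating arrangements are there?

720

Seat Maya anywhere (absorbing the rotational symmetry), then permute the other 6: (6)! = 720.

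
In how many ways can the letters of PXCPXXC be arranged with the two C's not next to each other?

150

There are 7!/(3!·2!·2!) = 210 arrangements of PXCPXXC in total.
Arrangements with the C's together: treat CC as one letter, giving (6)!/(3!·2!) = 60.
Hence 210 − 60 = 150.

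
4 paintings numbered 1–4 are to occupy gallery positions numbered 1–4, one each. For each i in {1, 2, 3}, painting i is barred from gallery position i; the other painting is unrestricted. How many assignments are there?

11

Let Aᵢ (for i ∈ {1, 2, 3}) be the placements that put painting i in its forbidden gallery position. Any j of these fix j positions, leaving (4−j)! ways to fill the rest, and there are C(3,j) ways to pick which j.
By inclusion–exclusion, the number of valid placements is Σ_{j=0}^{3} (−1)^j C(3,j)·(4−j)!.
Computing: 24 − 18 + 6 − 1 = 11.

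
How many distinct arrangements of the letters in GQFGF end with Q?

With the last slot taken by Q, it remains to arrange the other 4 letters (GFGF).
Those 4 letters have F appearing twice and G appearing twice, giving (4)!/(2!·2!) = 6.

6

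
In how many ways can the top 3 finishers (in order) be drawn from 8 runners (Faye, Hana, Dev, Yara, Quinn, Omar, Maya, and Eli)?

There are 8 choices for 1st place, 7 for 2nd, and 6 for 3rd.
That gives 8 × 7 × 6 = 336.

336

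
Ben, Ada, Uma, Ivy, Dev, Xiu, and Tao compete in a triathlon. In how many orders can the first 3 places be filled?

This is an ordered selection of 3 from 7: P(7,3).
That gives 7 × 6 × 5 = 210.

210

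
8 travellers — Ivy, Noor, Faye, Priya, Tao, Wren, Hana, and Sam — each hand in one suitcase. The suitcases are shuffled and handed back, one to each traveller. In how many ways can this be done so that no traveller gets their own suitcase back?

14833

Let Aᵢ be the assignments in which traveller i gets their own suitcase. We want the size of the complement of A₁∪…∪A_8.
By inclusion–exclusion this is Σ_{j=0}^{8} (−1)^j C(8,j)·(8−j)!.
Computing: 40320 − 40320 + 20160 − 6720 + 1680 − 336 + 56 − 8 + 1 = 14833.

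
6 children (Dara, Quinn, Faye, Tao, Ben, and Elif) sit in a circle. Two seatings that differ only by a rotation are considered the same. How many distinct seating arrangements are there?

120

Fix one person's seat to break rotational symmetry; the remaining 5 people can be arranged in (5)! = 120 ways.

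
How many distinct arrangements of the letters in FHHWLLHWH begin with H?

1680

With the first slot taken by H, it remains to arrange the other 8 letters (FHWLLHWH).
Those 8 letters have H appearing 3 times, L appearing twice, and W appearing twice, giving (8)!/(3!·2!·2!) = 1680.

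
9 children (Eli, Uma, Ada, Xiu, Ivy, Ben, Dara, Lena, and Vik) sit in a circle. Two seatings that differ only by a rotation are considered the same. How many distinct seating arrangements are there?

40320

Fix one person's seat to break rotational symmetry; the remaining 8 people can be arranged in (8)! = 40320 ways.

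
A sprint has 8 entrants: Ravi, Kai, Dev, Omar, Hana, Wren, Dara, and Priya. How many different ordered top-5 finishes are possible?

There are 8 choices for 1st place, 7 for 2nd, and so on down to 4 for position 5.
That gives 8 × 7 × 6 × 5 × 4 = 6720.

6720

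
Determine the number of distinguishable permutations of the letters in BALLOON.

1260

The 7 letters of BALLOON have repeats: L appearing twice and O appearing twice.
The number of distinct arrangements is 7!/(2!·2!) = 5040/4 = 1260.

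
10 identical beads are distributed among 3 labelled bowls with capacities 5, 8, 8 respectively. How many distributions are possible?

Without the upper bounds there are C(12,2) = 66 ways to split 10 among 3 bowls.
Subtract solutions that violate a single cap (substitute x_i' = x_i − (cap_i+1)): x_1 ≥ 6 gives C(6,2) = 15; x_2 ≥ 9 gives C(3,2) = 3; x_3 ≥ 9 gives C(3,2) = 3. Together 21.
No two caps can be exceeded simultaneously, so the pair terms are all 0.
By inclusion–exclusion the count is 66 − 21 + 0 = 45.

45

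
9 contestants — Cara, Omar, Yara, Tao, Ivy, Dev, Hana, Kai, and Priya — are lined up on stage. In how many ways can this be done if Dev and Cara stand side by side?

80640

Glue Dev and Cara into one block (2 internal orders), leaving 8 units to arrange in a row.
So the count is 2·(8)! = 80640.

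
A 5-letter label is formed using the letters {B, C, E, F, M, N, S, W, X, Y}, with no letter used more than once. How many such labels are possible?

This is a permutation of 5 out of 10: P(10,5) = 10!/5!.
10 × 9 × 8 × 7 × 6 = 30240.

30240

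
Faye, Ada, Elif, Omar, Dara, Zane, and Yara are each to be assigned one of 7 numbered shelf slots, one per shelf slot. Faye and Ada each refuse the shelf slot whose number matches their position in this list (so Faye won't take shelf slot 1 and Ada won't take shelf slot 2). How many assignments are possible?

3720

Let Aᵢ (for i ∈ {1, 2}) be the placements that put person i in their forbidden shelf slot. Any j of these fix j positions, leaving (7−j)! ways to fill the rest, and there are C(2,j) ways to pick which j.
By inclusion–exclusion, the number of valid placements is Σ_{j=0}^{2} (−1)^j C(2,j)·(7−j)!.
Computing: 5040 − 1440 + 120 = 3720.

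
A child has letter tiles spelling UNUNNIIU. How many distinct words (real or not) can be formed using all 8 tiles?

560

The 8 letters of UNUNNIIU have repeats: I appearing twice, N appearing 3 times, and U appearing 3 times.
Dividing 8! = 40320 by 3!·3!·2! = 72 for the repeated letters gives 560.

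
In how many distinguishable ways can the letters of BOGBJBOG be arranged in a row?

BOGBJBOG has 8 letters with B appearing 3 times, G appearing twice, and O appearing twice.
Dividing 8! = 40320 by 3!·2!·2! = 24 for the repeated letters gives 1680.

1680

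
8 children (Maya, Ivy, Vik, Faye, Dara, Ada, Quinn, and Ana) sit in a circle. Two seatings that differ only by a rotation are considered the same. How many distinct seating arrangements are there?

Fix one person's seat to break rotational symmetry; the remaining 7 people can be arranged in (7)! = 5040 ways.

5040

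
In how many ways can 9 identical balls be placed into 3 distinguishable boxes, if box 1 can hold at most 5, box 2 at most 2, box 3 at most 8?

Without the upper bounds there are C(11,2) = 55 ways to split 9 among 3 boxes.
Subtract solutions that violate a single cap (substitute x_i' = x_i − (cap_i+1)): x_1 ≥ 6 gives C(5,2) = 10; x_2 ≥ 3 gives C(8,2) = 28; x_3 ≥ 9 gives C(2,2) = 1. Together 39.
Add back pairs where two caps are both exceeded: 1 + 0 + 0 = 1.
By inclusion–exclusion the count is 55 − 39 + 1 = 17.

17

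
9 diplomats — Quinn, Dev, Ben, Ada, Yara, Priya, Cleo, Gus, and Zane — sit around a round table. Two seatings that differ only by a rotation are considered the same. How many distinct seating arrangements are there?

Fix one person's seat to break rotational symmetry; the remaining 8 people can be arranged in (8)! = 40320 ways.

40320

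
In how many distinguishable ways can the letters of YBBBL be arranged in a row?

Letter multiplicities in YBBBL: B×3, L×1, Y×1.
The number of distinct arrangements is 5!/(3!) = 120/6 = 20.

20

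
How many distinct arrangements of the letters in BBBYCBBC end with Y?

Fix Y in the last position and arrange the remaining 7 letters.
Those 7 letters have B appearing 5 times and C appearing twice, giving (7)!/(5!·2!) = 21.

21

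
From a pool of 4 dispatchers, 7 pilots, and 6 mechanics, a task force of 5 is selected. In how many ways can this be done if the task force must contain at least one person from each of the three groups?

4214

Unrestricted: C(17,5) = 6188 ways to pick any 5 of the 17.
Selections missing a whole group: no dispatchers → C(13,5) = 1287; no pilots → C(10,5) = 252; no mechanics → C(11,5) = 462.
Add back selections omitting two groups (i.e. drawn from a single group): C(4,5) + C(7,5) + C(6,5) = 27.
By inclusion–exclusion: 6188 − 2001 + 27 = 4214.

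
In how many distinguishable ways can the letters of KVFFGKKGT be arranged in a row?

15120

KVFFGKKGT has 9 letters with F appearing twice, G appearing twice, and K appearing 3 times.
The number of distinct arrangements is 9!/(3!·2!·2!) = 362880/24 = 15120.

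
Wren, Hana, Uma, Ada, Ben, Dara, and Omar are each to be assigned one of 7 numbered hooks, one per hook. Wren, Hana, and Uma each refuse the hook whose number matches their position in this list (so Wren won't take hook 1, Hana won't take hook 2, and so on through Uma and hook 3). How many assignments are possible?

Let Aᵢ (for i ∈ {1, 2, 3}) be the placements that put person i in their forbidden hook. Any j of these fix j positions, leaving (7−j)! ways to fill the rest, and there are C(3,j) ways to pick which j.
By inclusion–exclusion, the number of valid placements is Σ_{j=0}^{3} (−1)^j C(3,j)·(7−j)!.
Computing: 5040 − 2160 + 360 − 24 = 3216.

3216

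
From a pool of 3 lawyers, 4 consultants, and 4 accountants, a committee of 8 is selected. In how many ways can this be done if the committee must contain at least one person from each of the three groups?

164

With no constraint there are C(11,8) = 165 possible selections.
Selections missing a whole group: no lawyers → C(8,8) = 1; no consultants → C(7,8) = 0; no accountants → C(7,8) = 0.
Add back selections omitting two groups (i.e. drawn from a single group): C(3,8) + C(4,8) + C(4,8) = 0.
By inclusion–exclusion: 165 − 1 + 0 = 164.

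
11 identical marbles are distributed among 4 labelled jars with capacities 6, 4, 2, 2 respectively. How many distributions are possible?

18

By stars and bars, unrestricted non-negative solutions to x_1+…+x_4 = 11 number C(11+3,3) = 364.
Subtract solutions that violate a single cap (substitute x_i' = x_i − (cap_i+1)): x_1 ≥ 7 gives C(7,3) = 35; x_2 ≥ 5 gives C(9,3) = 84; x_3 ≥ 3 gives C(11,3) = 165; x_4 ≥ 3 gives C(11,3) = 165. Together 449.
Add back pairs where two caps are both exceeded: 0 + 4 + 4 + 20 + 20 + 56 = 104.
Subtract triples: 0 + 0 + 0 + 1 = 1.
By inclusion–exclusion the count is 364 − 449 + 104 − 1 = 18.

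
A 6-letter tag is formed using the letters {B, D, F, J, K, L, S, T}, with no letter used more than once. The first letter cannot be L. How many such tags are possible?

17640

The first letter has 8−1 = 7 choices (anything except L).
The remaining 5 letters are filled from the other 7 symbols without repetition: 7 × 6 × 5 × 4 × 3 = 2520.
Total: 7 × 2520 = 17640.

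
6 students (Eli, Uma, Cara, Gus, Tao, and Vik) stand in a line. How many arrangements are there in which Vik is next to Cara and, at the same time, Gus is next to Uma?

Treat {Vik,Cara} as one block (2 orders) and {Gus,Uma} as another (2 orders).
That leaves 4 units to arrange: 2 × 2 × 4! = 4 × 24 = 96.

96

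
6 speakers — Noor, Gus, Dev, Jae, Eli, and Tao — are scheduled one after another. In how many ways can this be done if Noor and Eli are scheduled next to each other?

Treat {Noor, Eli} as a single unit. There are 5 units to order, and the pair itself can be ordered 2 ways.
That gives 2 × 5! = 2 × 120 = 240.

240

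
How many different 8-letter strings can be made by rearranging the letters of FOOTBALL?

The 8 letters of FOOTBALL have repeats: L appearing twice and O appearing twice.
The number of distinct arrangements is 8!/(2!·2!) = 40320/4 = 10080.

10080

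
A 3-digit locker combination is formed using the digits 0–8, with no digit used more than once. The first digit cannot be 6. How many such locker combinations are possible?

The first digit has 9−1 = 8 choices (anything except 6).
The remaining 2 digits are filled from the other 8 symbols without repetition: 8 × 7 = 56.
Total: 8 × 56 = 448.

448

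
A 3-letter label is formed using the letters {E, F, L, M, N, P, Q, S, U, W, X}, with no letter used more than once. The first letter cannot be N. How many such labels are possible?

900

The first letter has 11−1 = 10 choices (anything except N).
The remaining 2 letters are filled from the other 10 symbols without repetition: 10 × 9 = 90.
Total: 10 × 90 = 900.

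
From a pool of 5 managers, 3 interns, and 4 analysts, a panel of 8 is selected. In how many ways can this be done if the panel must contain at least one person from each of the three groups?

485

Total 8-person selections from all 12: C(12,8) = 495.
Selections missing a whole group: no managers → C(7,8) = 0; no interns → C(9,8) = 9; no analysts → C(8,8) = 1.
Add back selections omitting two groups (i.e. drawn from a single group): C(5,8) + C(3,8) + C(4,8) = 0.
By inclusion–exclusion: 495 − 10 + 0 = 485.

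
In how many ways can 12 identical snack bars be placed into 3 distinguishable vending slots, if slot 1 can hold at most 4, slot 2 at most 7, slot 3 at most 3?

6

Ignoring the caps, the number of non-negative solutions to x_1+…+x_3 = 12 is C(14,2) = 91.
Subtract solutions that violate a single cap (substitute x_i' = x_i − (cap_i+1)): x_1 ≥ 5 gives C(9,2) = 36; x_2 ≥ 8 gives C(6,2) = 15; x_3 ≥ 4 gives C(10,2) = 45. Together 96.
Add back pairs where two caps are both exceeded: 0 + 10 + 1 = 11.
By inclusion–exclusion the count is 91 − 96 + 11 = 6.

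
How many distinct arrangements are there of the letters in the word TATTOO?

TATTOO has 6 letters with O appearing twice and T appearing 3 times.
So there are 6! / (3!·2!) = 60 distinguishable arrangements.

60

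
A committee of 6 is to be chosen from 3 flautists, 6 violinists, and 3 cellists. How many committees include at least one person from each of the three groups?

Unrestricted: C(12,6) = 924 ways to pick any 6 of the 12.
Selections missing a whole group: no flautists → C(9,6) = 84; no violinists → C(6,6) = 1; no cellists → C(9,6) = 84.
Add back selections omitting two groups (i.e. drawn from a single group): C(3,6) + C(6,6) + C(3,6) = 1.
By inclusion–exclusion: 924 − 169 + 1 = 756.

756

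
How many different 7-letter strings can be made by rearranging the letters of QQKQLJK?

The 7 letters of QQKQLJK have repeats: K appearing twice and Q appearing 3 times.
Dividing 7! = 5040 by 3!·2! = 12 for the repeated letters gives 420.

420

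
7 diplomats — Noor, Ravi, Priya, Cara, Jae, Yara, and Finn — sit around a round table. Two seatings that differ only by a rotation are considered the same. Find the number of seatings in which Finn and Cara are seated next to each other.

Glue Finn and Cara into a block (2 internal orders). Seating 6 units around a circle gives (5)! arrangements.
So 2 × (5)! = 2 × 120 = 240.

240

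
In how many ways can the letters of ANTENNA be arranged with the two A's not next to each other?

Total arrangements of ANTENNA: 7!/(3!·2!) = 420.
If the two A's are adjacent, glue them into one block, leaving 6 items to arrange: (6)!/(3!) = 120 ways.
Hence 420 − 120 = 300.

300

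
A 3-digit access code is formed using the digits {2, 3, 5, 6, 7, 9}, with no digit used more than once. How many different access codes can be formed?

120

This is a permutation of 3 out of 6: P(6,3) = 6!/3!.
6 × 5 × 4 = 120.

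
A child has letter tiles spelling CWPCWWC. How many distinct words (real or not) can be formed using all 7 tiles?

The 7 letters of CWPCWWC have repeats: C appearing 3 times and W appearing 3 times.
So there are 7! / (3!·3!) = 140 distinguishable arrangements.

140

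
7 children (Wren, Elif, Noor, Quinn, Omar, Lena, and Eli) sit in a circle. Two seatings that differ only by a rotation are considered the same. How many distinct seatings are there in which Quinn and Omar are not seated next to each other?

Without the restriction there are (6)! = 720 seatings.
Those with Quinn next to Omar: fuse the pair into one unit and seat 6 units around a circle — 2·(5)! = 240.
Subtracting, 720 − 240 = 480.

480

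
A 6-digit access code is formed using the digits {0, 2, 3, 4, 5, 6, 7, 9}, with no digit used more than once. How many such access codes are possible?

Choose and order 6 of the 8 symbols: the first digit has 8 options, the next 7, and so on down to 3.
8 × 7 × 6 × 5 × 4 × 3 = 20160.

20160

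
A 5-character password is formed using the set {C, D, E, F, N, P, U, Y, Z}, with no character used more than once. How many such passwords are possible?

15120

With no repetition, fill the 5 characters in order: 9 choices, then 8, down to 5.
9 × 8 × 7 × 6 × 5 = 15120.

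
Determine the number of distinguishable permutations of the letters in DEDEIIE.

Letter multiplicities in DEDEIIE: D×2, E×3, I×2.
The number of distinct arrangements is 7!/(3!·2!·2!) = 5040/24 = 210.

210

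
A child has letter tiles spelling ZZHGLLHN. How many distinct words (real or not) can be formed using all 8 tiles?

5040

Letter multiplicities in ZZHGLLHN: G×1, H×2, L×2, N×1, Z×2.
Dividing 8! = 40320 by 2!·2!·2! = 8 for the repeated letters gives 5040.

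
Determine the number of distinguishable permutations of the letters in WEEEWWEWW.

The 9 letters of WEEEWWEWW have repeats: E appearing 4 times and W appearing 5 times.
The number of distinct arrangements is 9!/(5!·4!) = 362880/2880 = 126.

126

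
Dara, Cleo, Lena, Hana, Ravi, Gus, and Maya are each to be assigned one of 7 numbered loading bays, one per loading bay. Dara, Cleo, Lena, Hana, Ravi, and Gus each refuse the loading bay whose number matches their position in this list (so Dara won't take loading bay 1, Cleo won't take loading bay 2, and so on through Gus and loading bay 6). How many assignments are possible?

Let Aᵢ (for 1 ≤ i ≤ 6) be the placements that put person i in their forbidden loading bay. Any j of these fix j positions, leaving (7−j)! ways to fill the rest, and there are C(6,j) ways to pick which j.
By inclusion–exclusion, the number of valid placements is Σ_{j=0}^{6} (−1)^j C(6,j)·(7−j)!.
Computing: 5040 − 4320 + 1800 − 480 + 90 − 12 + 1 = 2119.

2119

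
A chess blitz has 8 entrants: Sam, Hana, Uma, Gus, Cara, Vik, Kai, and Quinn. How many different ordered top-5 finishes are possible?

6720

This is an ordered selection of 5 from 8: P(8,5).
That gives 8 × 7 × 6 × 5 × 4 = 6720.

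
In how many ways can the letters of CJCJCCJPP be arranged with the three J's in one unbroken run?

105

Treat the 3 copies of J as a single block. The multiset to arrange is then {JJJ, C, C, C, C, P, P}, 7 items in all.
That gives (7)!/(4!·2!) = 105 arrangements.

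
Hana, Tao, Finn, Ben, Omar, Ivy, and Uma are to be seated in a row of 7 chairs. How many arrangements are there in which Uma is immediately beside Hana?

1440

Glue Uma and Hana into one block (2 internal orders), leaving 6 units to arrange in a row.
That gives 2 × 6! = 2 × 720 = 1440.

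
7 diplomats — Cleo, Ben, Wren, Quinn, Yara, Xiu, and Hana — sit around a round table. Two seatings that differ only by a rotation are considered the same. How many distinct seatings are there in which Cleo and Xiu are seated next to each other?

Glue Cleo and Xiu into a block (2 internal orders). Seating 6 units around a circle gives (5)! arrangements.
So 2 × (5)! = 2 × 120 = 240.

240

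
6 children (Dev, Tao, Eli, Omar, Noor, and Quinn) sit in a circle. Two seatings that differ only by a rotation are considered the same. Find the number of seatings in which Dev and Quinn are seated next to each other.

48

Glue Dev and Quinn into a block (2 internal orders). Seating 5 units around a circle gives (4)! arrangements.
So 2 × (4)! = 2 × 24 = 48.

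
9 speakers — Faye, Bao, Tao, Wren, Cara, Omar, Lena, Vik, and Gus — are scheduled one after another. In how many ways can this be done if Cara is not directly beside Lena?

282240

Of the 9! = 362880 arrangements, those with Cara and Lena adjacent number 2 × 8! = 80640 (treat the pair as a block with 2 internal orders).
So 362880 − 80640 = 282240 arrangements keep them apart.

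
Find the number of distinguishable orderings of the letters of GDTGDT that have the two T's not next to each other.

There are 6!/(2!·2!·2!) = 90 arrangements of GDTGDT in total.
Arrangements with the T's together: treat TT as one letter, giving (5)!/(2!·2!) = 30.
Hence 90 − 30 = 60.

60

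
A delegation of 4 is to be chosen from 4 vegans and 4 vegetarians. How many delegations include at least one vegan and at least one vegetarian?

Total 4-person selections from all 8: C(8,4) = 70.
Subtract selections that omit an entire group: no vegans → C(4,4) = 1; no vegetarians → C(4,4) = 1.
Both groups omitted at once is impossible, so 70 − 2 = 68.

68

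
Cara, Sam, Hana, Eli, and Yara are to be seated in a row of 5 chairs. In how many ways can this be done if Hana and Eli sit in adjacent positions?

48

Treat {Hana, Eli} as a single unit. There are 4 units to order, and the pair itself can be ordered 2 ways.
That gives 2 × 4! = 2 × 24 = 48.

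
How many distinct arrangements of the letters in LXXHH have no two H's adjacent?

There are 5!/(2!·2!) = 30 arrangements of LXXHH in total.
Arrangements with the H's together: treat HH as one letter, giving (4)!/(2!) = 12.
Hence 30 − 12 = 18.

18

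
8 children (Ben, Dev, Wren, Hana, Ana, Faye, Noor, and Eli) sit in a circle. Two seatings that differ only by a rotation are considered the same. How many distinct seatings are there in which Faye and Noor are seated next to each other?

1440

Glue Faye and Noor into a block (2 internal orders). Seating 7 units around a circle gives (6)! arrangements.
So 2 × (6)! = 2 × 720 = 1440.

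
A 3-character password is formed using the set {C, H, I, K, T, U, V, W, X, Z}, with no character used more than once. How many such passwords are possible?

720

With no repetition, fill the 3 characters in order: 10 choices, then 9, down to 8.
10 × 9 × 8 = 720.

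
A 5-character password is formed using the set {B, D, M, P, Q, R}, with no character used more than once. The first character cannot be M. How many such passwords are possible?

600

The first character has 6−1 = 5 choices (anything except M).
The remaining 4 characters are filled from the other 5 symbols without repetition: 5 × 4 × 3 × 2 = 120.
Total: 5 × 120 = 600.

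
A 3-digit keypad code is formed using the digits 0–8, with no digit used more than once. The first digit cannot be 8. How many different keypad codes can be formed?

The first digit has 9−1 = 8 choices (anything except 8).
The remaining 2 digits are filled from the other 8 symbols without repetition: 8 × 7 = 56.
Total: 8 × 56 = 448.

448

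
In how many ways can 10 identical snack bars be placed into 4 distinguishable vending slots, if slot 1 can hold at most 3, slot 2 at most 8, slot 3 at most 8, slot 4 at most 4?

142

By stars and bars, unrestricted non-negative solutions to x_1+…+x_4 = 10 number C(10+3,3) = 286.
Subtract solutions that violate a single cap (substitute x_i' = x_i − (cap_i+1)): x_1 ≥ 4 gives C(9,3) = 84; x_2 ≥ 9 gives C(4,3) = 4; x_3 ≥ 9 gives C(4,3) = 4; x_4 ≥ 5 gives C(8,3) = 56. Together 148.
Add back pairs where two caps are both exceeded: 0 + 0 + 4 + 0 + 0 + 0 = 4.
By inclusion–exclusion the count is 286 − 148 + 4 = 142.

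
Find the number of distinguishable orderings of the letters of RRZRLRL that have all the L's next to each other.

30

Treat the 2 copies of L as a single block. The multiset to arrange is then {LL, R, R, R, R, Z}, 6 items in all.
That gives (6)!/(4!) = 30 arrangements.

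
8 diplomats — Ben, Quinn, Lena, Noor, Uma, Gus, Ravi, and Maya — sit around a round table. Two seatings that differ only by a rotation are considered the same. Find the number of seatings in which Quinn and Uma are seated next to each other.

Treat {Quinn, Uma} as one unit (2 internal orders) and seat the resulting 7 units around the table: (6)! circular arrangements.
So 2 × (6)! = 2 × 720 = 1440.

1440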